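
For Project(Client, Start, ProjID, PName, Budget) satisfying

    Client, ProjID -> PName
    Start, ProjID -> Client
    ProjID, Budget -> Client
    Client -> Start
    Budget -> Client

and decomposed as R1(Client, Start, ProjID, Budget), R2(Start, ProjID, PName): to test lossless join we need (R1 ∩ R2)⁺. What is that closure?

Client, Start, ProjID, PName

R1 ∩ R2 = {Start, ProjID}.
Start, ProjID → Client applies, adding Client
Client, ProjID → PName applies, adding PName
Closure: {Client, Start, ProjID, PName}.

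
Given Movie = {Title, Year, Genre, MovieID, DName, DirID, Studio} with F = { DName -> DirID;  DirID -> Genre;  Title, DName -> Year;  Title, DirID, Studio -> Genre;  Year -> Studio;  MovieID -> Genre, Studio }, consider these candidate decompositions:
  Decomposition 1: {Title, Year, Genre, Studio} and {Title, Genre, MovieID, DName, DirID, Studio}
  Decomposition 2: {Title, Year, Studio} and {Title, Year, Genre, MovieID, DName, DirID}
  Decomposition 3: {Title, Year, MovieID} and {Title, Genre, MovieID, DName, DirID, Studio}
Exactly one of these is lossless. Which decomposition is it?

Decomposition 2

Decomposition 1: common = {Title, Genre, Studio}, closure = {Title, Genre, Studio} → lossy.
Decomposition 2: common = {Title, Year}, closure = {Title, Year, Studio} → lossless.
Decomposition 3: common = {Title, MovieID}, closure = {Title, Genre, MovieID, Studio} → lossy.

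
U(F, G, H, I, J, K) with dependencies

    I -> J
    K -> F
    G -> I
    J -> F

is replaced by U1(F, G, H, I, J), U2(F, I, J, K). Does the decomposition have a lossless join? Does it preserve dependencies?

Lossless test: (F, I, J)⁺ = {F, I, J}, which is a superkey of neither fragment — lossy.
Dependency preservation: every FD's attributes lie within a single fragment, so each can be enforced locally — preserved.

lossy but dependency-preserving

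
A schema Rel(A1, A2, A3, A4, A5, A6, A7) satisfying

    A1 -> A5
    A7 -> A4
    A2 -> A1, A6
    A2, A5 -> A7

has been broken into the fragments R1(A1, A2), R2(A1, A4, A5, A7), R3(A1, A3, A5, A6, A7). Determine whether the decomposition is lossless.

No

Chase test. Columns are A1, A2, A3, A4, A5, A6, A7; row i has aⱼ where attribute j ∈ Ri, else bᵢⱼ.
Initial tableau (one row per fragment):
  row 1: a1 a2 b13 b14 b15 b16 b17
  row 2: a1 b22 b23 a4 a5 b26 a7
  row 3: a1 b32 a3 b34 a5 a6 a7
Rows 1 and 2 agree on A1; apply A1→A5 and equate their A5 entries.
Rows 2 and 3 agree on A7; apply A7→A4 and equate their A4 entries.
No row becomes fully distinguished — the join is lossy.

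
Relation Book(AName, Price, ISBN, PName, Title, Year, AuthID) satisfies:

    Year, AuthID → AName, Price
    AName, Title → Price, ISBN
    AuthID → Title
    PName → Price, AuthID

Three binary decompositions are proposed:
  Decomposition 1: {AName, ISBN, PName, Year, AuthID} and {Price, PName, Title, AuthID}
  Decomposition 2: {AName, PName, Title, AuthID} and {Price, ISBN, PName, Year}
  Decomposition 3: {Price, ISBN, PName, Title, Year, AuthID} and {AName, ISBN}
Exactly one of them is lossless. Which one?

Decomposition 1

Decomposition 1: common = {PName, AuthID}, closure = {Price, PName, Title, AuthID} → lossless.
Decomposition 2: common = {PName}, closure = {Price, PName, Title, AuthID} → lossy.
Decomposition 3: common = {ISBN}, closure = {ISBN} → lossy.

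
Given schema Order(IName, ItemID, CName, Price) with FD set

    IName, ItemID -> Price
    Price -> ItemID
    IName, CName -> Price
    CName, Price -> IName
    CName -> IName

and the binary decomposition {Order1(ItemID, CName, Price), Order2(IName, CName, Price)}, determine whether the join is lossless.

Yes

Common attributes: Order1 ∩ Order2 = {CName, Price}.
Closure of {CName, Price}: Price → ItemID applies, adding ItemID; CName, Price → IName applies, adding IName. So (CName, Price)⁺ = {IName, ItemID, CName, Price}.
This closure contains every attribute of Order1, so Order1 ∩ Order2 → Order1. The join is lossless.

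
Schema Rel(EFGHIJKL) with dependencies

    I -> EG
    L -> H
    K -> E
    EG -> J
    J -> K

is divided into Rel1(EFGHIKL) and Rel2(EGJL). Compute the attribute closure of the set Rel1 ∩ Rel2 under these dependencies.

EGHJKL

Rel1 ∩ Rel2 = {EGL}.
L → H applies, adding H
EG → J applies, adding J
J → K applies, adding K
Closure: {EGHJKL}.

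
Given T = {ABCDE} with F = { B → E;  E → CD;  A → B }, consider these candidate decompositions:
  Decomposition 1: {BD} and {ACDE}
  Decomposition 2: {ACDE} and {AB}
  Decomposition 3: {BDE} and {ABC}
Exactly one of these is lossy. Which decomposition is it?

Decomposition 1

Decomposition 1: common = {D}, closure = {D} → lossy.
Decomposition 2: common = {A}, closure = {ABCDE} → lossless.
Decomposition 3: common = {B}, closure = {BCDE} → lossless.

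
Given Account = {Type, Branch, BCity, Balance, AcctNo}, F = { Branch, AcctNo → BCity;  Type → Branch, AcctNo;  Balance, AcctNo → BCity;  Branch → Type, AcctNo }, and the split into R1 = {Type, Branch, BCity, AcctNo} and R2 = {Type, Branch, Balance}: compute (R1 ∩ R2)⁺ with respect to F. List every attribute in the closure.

R1 ∩ R2 = {Type, Branch}.
Type → Branch, AcctNo applies, adding AcctNo
Branch, AcctNo → BCity applies, adding BCity
Closure: {Type, Branch, BCity, AcctNo}.

Type, Branch, BCity, AcctNo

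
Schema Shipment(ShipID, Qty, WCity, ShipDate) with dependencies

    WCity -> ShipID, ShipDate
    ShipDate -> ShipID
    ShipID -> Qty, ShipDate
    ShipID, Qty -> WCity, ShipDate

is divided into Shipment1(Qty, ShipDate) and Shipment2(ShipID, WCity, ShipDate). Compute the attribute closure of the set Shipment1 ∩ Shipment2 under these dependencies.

ShipID, Qty, WCity, ShipDate

Shipment1 ∩ Shipment2 = {ShipDate}.
ShipDate → ShipID applies, adding ShipID
ShipID → Qty, ShipDate applies, adding Qty
ShipID, Qty → WCity, ShipDate applies, adding WCity
Closure: {ShipID, Qty, WCity, ShipDate}.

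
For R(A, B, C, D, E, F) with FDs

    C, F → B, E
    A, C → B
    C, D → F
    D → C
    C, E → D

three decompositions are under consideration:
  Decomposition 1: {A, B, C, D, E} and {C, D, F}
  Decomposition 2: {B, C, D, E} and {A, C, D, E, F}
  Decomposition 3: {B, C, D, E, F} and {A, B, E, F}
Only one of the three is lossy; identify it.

Decomposition 1: common = {C, D}, closure = {B, C, D, E, F} → lossless.
Decomposition 2: common = {C, D, E}, closure = {B, C, D, E, F} → lossless.
Decomposition 3: common = {B, E, F}, closure = {B, E, F} → lossy.

Decomposition 3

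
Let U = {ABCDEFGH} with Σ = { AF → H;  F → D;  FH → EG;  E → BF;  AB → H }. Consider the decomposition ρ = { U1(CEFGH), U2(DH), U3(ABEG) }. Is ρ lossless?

No

Chase test. Columns are ABCDEFGH; row i has aⱼ where attribute j ∈ Ui, else bᵢⱼ.
Initial tableau (one row per fragment):
  row 1: b11 b12 a3 b14 a5 a6 a7 a8
  row 2: b21 b22 b23 a4 b25 b26 b27 a8
  row 3: a1 a2 b33 b34 a5 b36 a7 b38
Rows 1 and 3 agree on E; apply E→BF and equate their BF entries.
Rows 1 and 3 agree on F; apply F→D and equate their D entries.
No row becomes fully distinguished — the join is lossy.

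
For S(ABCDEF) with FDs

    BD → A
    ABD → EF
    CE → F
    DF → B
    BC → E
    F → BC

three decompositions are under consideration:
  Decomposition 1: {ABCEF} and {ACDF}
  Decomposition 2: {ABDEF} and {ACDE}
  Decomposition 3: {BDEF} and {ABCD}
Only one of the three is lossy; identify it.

Decomposition 1: common = {ACF}, closure = {ABCEF} → lossless.
Decomposition 2: common = {ADE}, closure = {ADE} → lossy.
Decomposition 3: common = {BD}, closure = {ABCDEF} → lossless.

Decomposition 2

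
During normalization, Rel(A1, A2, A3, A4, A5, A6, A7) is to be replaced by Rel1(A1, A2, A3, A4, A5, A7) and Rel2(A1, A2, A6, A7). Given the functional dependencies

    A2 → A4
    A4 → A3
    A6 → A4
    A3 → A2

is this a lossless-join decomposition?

Common attributes: Rel1 ∩ Rel2 = {A1, A2, A7}.
Closure of {A1, A2, A7}: A2 → A4 applies, adding A4; A4 → A3 applies, adding A3. So (A1, A2, A7)⁺ = {A1, A2, A3, A4, A7}.
The closure contains neither all of Rel1 = {A1, A2, A3, A4, A5, A7} nor all of Rel2 = {A1, A2, A6, A7}, so the common attributes are not a superkey of either fragment. The join is lossy.

No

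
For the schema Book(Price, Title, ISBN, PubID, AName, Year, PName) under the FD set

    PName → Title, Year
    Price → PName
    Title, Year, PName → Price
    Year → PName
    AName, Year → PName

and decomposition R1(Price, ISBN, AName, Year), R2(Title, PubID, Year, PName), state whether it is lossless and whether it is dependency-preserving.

Lossless test: (Year)⁺ = {Price, Title, Year, PName}, which is a superkey of neither fragment — lossy.
Dependency preservation: Price → PName; Title, Year, PName → Price; AName, Year → PName are not contained in any single fragment, but the restricted closure of each left-hand side across the fragments still reaches the right-hand side; the remaining FDs each lie inside some fragment. All dependencies are preserved.

lossy but dependency-preserving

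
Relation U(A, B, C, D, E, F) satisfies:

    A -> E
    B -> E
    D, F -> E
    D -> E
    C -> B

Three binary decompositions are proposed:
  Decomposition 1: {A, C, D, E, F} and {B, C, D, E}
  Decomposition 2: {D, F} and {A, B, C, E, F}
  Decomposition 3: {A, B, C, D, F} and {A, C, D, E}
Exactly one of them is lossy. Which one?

Decomposition 2

Decomposition 1: common = {C, D, E}, closure = {B, C, D, E} → lossless.
Decomposition 2: common = {F}, closure = {F} → lossy.
Decomposition 3: common = {A, C, D}, closure = {A, B, C, D, E} → lossless.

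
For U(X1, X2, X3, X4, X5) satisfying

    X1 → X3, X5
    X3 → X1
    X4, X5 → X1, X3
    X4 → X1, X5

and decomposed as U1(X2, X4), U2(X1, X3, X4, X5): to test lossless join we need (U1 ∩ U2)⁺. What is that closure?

U1 ∩ U2 = {X4}.
X4 → X1, X5 applies, adding X1, X5
X1 → X3, X5 applies, adding X3
Closure: {X1, X3, X4, X5}.

X1, X3, X4, X5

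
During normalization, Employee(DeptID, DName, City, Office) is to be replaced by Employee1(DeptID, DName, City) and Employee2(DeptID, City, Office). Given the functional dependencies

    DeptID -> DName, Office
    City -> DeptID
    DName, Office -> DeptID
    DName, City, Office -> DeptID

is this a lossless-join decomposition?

Yes

Common attributes: Employee1 ∩ Employee2 = {DeptID, City}.
Closure of {DeptID, City}: DeptID → DName, Office applies, adding DName, Office. So (DeptID, City)⁺ = {DeptID, DName, City, Office}.
This closure contains every attribute of Employee1, so Employee1 ∩ Employee2 → Employee1. The join is lossless.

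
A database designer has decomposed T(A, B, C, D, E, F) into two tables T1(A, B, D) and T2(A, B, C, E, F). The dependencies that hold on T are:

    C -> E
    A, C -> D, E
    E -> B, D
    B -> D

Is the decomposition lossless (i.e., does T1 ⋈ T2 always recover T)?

Yes

Common attributes: T1 ∩ T2 = {A, B}.
Closure of {A, B}: B → D applies, adding D. So (A, B)⁺ = {A, B, D}.
This closure contains every attribute of T1, so T1 ∩ T2 → T1. The join is lossless.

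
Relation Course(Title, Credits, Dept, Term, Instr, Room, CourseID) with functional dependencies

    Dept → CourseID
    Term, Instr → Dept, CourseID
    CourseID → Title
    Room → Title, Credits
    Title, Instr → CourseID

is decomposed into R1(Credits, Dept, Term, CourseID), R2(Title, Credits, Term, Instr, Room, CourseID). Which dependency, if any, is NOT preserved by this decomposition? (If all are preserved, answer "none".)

Check Term, Instr → Dept, CourseID: no single fragment contains all of {Dept, Term, Instr, CourseID}, and the restricted closure of {Term, Instr} across the fragments never reaches {Dept, CourseID}.
Dept → CourseID is preserved.
CourseID → Title is preserved.
Room → Title, Credits is preserved.
Title, Instr → CourseID is preserved.

Term, Instr → Dept, CourseID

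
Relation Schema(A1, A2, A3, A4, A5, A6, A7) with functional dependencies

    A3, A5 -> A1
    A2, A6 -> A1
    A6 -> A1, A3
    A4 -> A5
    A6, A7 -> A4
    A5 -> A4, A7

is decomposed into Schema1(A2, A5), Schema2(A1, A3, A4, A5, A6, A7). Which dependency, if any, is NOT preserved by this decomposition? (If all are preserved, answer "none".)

A3, A5 → A1 lies within Schema2.
A2, A6 → A1: restricted closure across fragments reaches A1.
A6 → A1, A3 lies within Schema2.
A4 → A5 lies within Schema2.
A6, A7 → A4 lies within Schema2.
A5 → A4, A7 lies within Schema2.
Every dependency is enforceable on the fragments, so the decomposition is dependency-preserving.

none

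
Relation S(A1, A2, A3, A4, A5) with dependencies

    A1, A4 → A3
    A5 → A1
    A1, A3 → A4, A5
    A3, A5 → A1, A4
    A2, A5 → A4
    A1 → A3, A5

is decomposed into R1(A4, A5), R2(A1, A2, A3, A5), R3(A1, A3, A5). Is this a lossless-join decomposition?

Yes

Chase test. Columns are A1, A2, A3, A4, A5; row i has aⱼ where attribute j ∈ Ri, else bᵢⱼ.
Initial tableau (one row per fragment):
  row 1: b11 b12 b13 a4 a5
  row 2: a1 a2 a3 b24 a5
  row 3: a1 b32 a3 b34 a5
Rows 1 and 2 agree on A5; apply A5→A1 and equate their A1 entries.
Rows 2 and 3 agree on A1, A3; apply A1, A3→A4, A5 and equate their A4, A5 entries.
Rows 1 and 2 agree on A1; apply A1→A3, A5 and equate their A3, A5 entries.
Rows 1 and 2 agree on A1, A3; apply A1, A3→A4, A5 and equate their A4, A5 entries.
Row 2 is now all distinguished symbols — the join is lossless.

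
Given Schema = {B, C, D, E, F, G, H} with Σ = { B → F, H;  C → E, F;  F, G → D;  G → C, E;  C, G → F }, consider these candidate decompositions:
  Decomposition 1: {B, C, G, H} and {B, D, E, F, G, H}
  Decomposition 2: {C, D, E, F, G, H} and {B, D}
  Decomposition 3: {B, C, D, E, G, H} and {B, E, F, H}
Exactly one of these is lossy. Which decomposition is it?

Decomposition 1: common = {B, G, H}, closure = {B, C, D, E, F, G, H} → lossless.
Decomposition 2: common = {D}, closure = {D} → lossy.
Decomposition 3: common = {B, E, H}, closure = {B, E, F, H} → lossless.

Decomposition 2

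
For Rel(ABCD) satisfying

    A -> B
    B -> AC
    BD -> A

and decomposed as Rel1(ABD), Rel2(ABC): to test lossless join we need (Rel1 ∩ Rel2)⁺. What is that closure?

Rel1 ∩ Rel2 = {AB}.
B → AC applies, adding C
Closure: {ABC}.

ABC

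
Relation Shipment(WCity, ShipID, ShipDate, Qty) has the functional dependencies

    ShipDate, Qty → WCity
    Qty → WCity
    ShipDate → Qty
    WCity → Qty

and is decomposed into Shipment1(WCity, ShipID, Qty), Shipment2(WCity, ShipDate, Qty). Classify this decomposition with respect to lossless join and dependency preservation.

Lossless test: (WCity, Qty)⁺ = {WCity, Qty}, which is a superkey of neither fragment — lossy.
Dependency preservation: every FD's attributes lie within a single fragment, so each can be enforced locally — preserved.

lossy but dependency-preserving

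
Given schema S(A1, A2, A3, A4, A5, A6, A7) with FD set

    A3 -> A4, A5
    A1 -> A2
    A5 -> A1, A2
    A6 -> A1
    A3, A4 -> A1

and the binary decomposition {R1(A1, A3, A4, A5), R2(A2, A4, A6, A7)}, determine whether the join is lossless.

Common attributes: R1 ∩ R2 = {A4}.
No dependency enlarges {A4}, so (A4)⁺ = {A4}.
The closure contains neither all of R1 = {A1, A3, A4, A5} nor all of R2 = {A2, A4, A6, A7}, so the common attributes are not a superkey of either fragment. The join is lossy.

No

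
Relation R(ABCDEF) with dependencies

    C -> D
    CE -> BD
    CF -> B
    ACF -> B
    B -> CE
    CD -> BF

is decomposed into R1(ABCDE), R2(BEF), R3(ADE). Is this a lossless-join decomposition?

Chase test. Columns are ABCDEF; row i has aⱼ where attribute j ∈ Ri, else bᵢⱼ.
Initial tableau (one row per fragment):
  row 1: a1 a2 a3 a4 a5 b16
  row 2: b21 a2 b23 b24 a5 a6
  row 3: a1 b32 b33 a4 a5 b36
Rows 1 and 2 agree on B; apply B→CE and equate their CE entries.
Rows 1 and 2 agree on C; apply C→D and equate their D entries.
Rows 1 and 2 agree on CD; apply CD→BF and equate their BF entries.
Row 1 is now all distinguished symbols — the join is lossless.

Yes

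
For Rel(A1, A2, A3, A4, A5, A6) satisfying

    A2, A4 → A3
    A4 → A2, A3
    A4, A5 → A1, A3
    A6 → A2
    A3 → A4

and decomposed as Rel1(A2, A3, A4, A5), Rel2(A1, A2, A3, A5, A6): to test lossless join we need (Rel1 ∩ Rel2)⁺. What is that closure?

Rel1 ∩ Rel2 = {A2, A3, A5}.
A3 → A4 applies, adding A4
A4, A5 → A1, A3 applies, adding A1
Closure: {A1, A2, A3, A4, A5}.

A1, A2, A3, A4, A5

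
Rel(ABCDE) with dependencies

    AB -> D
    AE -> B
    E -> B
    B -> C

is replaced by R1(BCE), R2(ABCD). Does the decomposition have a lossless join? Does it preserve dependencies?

lossy but dependency-preserving

Lossless test: (BC)⁺ = {BC}, which is a superkey of neither fragment — lossy.
Dependency preservation: AE → B is not contained in any single fragment, but the restricted closure of its left-hand side across the fragments still reaches the right-hand side; the remaining FDs each lie inside some fragment. All dependencies are preserved.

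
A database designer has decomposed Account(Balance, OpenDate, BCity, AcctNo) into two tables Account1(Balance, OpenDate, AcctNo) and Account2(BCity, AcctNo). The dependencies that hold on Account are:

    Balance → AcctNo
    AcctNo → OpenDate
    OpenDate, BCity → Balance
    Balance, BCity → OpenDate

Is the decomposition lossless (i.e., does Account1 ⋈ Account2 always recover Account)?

No

Common attributes: Account1 ∩ Account2 = {AcctNo}.
Closure of {AcctNo}: AcctNo → OpenDate applies, adding OpenDate. So (AcctNo)⁺ = {OpenDate, AcctNo}.
The closure contains neither all of Account1 = {Balance, OpenDate, AcctNo} nor all of Account2 = {BCity, AcctNo}, so the common attributes are not a superkey of either fragment. The join is lossy.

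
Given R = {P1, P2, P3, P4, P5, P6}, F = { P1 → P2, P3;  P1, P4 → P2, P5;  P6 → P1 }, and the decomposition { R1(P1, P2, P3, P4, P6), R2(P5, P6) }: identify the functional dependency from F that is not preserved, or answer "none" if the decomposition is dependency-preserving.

P1, P4 → P2, P5

Check P1, P4 → P2, P5: no single fragment contains all of {P1, P2, P4, P5}, and the restricted closure of {P1, P4} across the fragments never reaches {P2, P5}.
P1 → P2, P3 is preserved.
P6 → P1 is preserved.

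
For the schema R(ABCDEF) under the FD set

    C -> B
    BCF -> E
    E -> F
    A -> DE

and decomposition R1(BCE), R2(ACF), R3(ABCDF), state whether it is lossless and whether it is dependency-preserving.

lossy and not dependency-preserving

Lossless test (chase): Rows 1 and 2 agree on C; apply C→B and equate their B entries. Rows 2 and 3 agree on BCF; apply BCF→E and equate their E entries. Rows 2 and 3 agree on A; apply A→DE and equate their DE entries. No row becomes fully distinguished — the join is lossy.
Dependency preservation: the restricted closure of {BCF} across the fragments never reaches {E}, so BCF → E cannot be enforced without a join — not preserved.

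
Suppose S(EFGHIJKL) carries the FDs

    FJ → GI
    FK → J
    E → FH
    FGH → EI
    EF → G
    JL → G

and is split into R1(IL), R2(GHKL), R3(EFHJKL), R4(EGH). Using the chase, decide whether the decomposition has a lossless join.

Chase test. Columns are EFGHIJKL; row i has aⱼ where attribute j ∈ Ri, else bᵢⱼ.
Initial tableau (one row per fragment):
  row 1: b11 b12 b13 b14 a5 b16 b17 a8
  row 2: b21 b22 a3 a4 b25 b26 a7 a8
  row 3: a1 a2 b33 a4 b35 a6 a7 a8
  row 4: a1 b42 a3 a4 b45 b46 b47 b48
Rows 3 and 4 agree on E; apply E→FH and equate their FH entries.
Rows 3 and 4 agree on EF; apply EF→G and equate their G entries.
Rows 3 and 4 agree on FGH; apply FGH→EI and equate their EI entries.
No row becomes fully distinguished — the join is lossy.

No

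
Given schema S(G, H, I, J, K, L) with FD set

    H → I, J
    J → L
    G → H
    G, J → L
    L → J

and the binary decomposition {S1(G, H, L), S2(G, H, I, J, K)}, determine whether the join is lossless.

Yes

Common attributes: S1 ∩ S2 = {G, H}.
Closure of {G, H}: H → I, J applies, adding I, J; J → L applies, adding L. So (G, H)⁺ = {G, H, I, J, L}.
This closure contains every attribute of S1, so S1 ∩ S2 → S1. The join is lossless.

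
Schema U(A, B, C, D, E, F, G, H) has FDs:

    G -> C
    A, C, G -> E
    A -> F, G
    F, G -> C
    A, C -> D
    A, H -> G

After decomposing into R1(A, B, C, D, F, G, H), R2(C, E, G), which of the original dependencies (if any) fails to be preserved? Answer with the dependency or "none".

Check A, C, G → E: no single fragment contains all of {A, C, E, G}, and the restricted closure of {A, C, G} across the fragments never reaches {E}.
G → C is preserved.
A → F, G is preserved.
F, G → C is preserved.
A, C → D is preserved.
A, H → G is preserved.

A, C, G -> E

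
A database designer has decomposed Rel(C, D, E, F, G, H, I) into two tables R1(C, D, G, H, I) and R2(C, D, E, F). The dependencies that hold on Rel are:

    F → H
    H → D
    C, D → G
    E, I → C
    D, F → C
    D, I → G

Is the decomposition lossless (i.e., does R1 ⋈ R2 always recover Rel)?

Common attributes: R1 ∩ R2 = {C, D}.
Closure of {C, D}: C, D → G applies, adding G. So (C, D)⁺ = {C, D, G}.
The closure contains neither all of R1 = {C, D, G, H, I} nor all of R2 = {C, D, E, F}, so the common attributes are not a superkey of either fragment. The join is lossy.

No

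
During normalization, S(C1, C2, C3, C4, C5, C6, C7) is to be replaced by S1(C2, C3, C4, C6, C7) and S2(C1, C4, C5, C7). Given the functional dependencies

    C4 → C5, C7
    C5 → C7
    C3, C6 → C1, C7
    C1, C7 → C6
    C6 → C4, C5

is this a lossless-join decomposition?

Common attributes: S1 ∩ S2 = {C4, C7}.
Closure of {C4, C7}: C4 → C5, C7 applies, adding C5. So (C4, C7)⁺ = {C4, C5, C7}.
The closure contains neither all of S1 = {C2, C3, C4, C6, C7} nor all of S2 = {C1, C4, C5, C7}, so the common attributes are not a superkey of either fragment. The join is lossy.

No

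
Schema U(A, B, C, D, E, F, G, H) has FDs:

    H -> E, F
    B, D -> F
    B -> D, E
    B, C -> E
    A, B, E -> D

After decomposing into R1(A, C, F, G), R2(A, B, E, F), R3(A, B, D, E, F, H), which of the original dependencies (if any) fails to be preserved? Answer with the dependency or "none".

none

H → E, F lies within R3.
B, D → F lies within R3.
B → D, E lies within R3.
B, C → E: restricted closure across fragments reaches E.
A, B, E → D lies within R3.
Every dependency is enforceable on the fragments, so the decomposition is dependency-preserving.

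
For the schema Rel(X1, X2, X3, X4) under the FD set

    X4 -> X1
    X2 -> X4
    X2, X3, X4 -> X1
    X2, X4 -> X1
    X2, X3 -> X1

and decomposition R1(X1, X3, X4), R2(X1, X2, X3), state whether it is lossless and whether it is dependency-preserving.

lossy and not dependency-preserving

Lossless test: (X1, X3)⁺ = {X1, X3}, which is a superkey of neither fragment — lossy.
Dependency preservation: the restricted closure of {X2} across the fragments never reaches {X4}, so X2 → X4 cannot be enforced without a join — not preserved.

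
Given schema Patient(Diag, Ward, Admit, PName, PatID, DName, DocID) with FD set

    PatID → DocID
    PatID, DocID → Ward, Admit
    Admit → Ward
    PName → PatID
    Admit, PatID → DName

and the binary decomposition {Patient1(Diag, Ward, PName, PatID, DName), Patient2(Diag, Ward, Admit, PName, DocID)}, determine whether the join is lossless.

Common attributes: Patient1 ∩ Patient2 = {Diag, Ward, PName}.
Closure of {Diag, Ward, PName}: PName → PatID applies, adding PatID; PatID → DocID applies, adding DocID; PatID, DocID → Ward, Admit applies, adding Admit; Admit, PatID → DName applies, adding DName. So (Diag, Ward, PName)⁺ = {Diag, Ward, Admit, PName, PatID, DName, DocID}.
This closure contains every attribute of Patient1, so Patient1 ∩ Patient2 → Patient1. The join is lossless.

Yes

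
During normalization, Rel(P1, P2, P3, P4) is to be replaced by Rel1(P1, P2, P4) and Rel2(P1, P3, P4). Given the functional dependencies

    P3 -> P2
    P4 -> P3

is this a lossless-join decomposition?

Common attributes: Rel1 ∩ Rel2 = {P1, P4}.
Closure of {P1, P4}: P4 → P3 applies, adding P3; P3 → P2 applies, adding P2. So (P1, P4)⁺ = {P1, P2, P3, P4}.
This closure contains every attribute of Rel1, so Rel1 ∩ Rel2 → Rel1. The join is lossless.

Yes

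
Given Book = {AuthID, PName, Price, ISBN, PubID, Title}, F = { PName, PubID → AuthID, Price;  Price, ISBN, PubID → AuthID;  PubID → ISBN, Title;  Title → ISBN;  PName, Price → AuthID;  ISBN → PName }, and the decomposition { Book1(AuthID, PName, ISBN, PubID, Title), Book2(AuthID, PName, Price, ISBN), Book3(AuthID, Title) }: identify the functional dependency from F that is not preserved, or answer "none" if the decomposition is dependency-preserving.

PName, PubID → AuthID, Price

Check PName, PubID → AuthID, Price: no single fragment contains all of {AuthID, PName, Price, PubID}, and the restricted closure of {PName, PubID} across the fragments never reaches {AuthID, Price}.
Price, ISBN, PubID → AuthID is preserved.
PubID → ISBN, Title is preserved.
Title → ISBN is preserved.
PName, Price → AuthID is preserved.
ISBN → PName is preserved.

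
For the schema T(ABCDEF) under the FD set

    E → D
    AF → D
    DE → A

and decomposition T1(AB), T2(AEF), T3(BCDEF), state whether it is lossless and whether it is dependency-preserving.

lossless but not dependency-preserving

Lossless test (chase): Rows 2 and 3 agree on E; apply E→D and equate their D entries. Rows 2 and 3 agree on DE; apply DE→A and equate their A entries. Row 3 is now all distinguished symbols — the join is lossless.
Dependency preservation: the restricted closure of {AF} across the fragments never reaches {D}, so AF → D cannot be enforced without a join — not preserved.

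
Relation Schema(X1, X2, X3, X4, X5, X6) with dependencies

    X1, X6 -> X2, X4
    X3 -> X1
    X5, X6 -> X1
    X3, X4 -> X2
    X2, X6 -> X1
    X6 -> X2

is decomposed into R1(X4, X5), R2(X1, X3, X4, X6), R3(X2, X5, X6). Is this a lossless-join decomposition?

Chase test. Columns are X1, X2, X3, X4, X5, X6; row i has aⱼ where attribute j ∈ Ri, else bᵢⱼ.
Initial tableau (one row per fragment):
  row 1: b11 b12 b13 a4 a5 b16
  row 2: a1 b22 a3 a4 b25 a6
  row 3: b31 a2 b33 b34 a5 a6
Rows 2 and 3 agree on X6; apply X6→X2 and equate their X2 entries.
Rows 2 and 3 agree on X2, X6; apply X2, X6→X1 and equate their X1 entries.
Rows 2 and 3 agree on X1, X6; apply X1, X6→X2, X4 and equate their X2, X4 entries.
No row becomes fully distinguished — the join is lossy.

No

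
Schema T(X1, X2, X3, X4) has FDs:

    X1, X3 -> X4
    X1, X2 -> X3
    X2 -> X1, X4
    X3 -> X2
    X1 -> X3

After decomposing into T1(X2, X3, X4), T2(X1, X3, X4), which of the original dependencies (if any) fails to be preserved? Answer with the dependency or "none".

X1, X3 → X4 lies within T2.
X1, X2 → X3: restricted closure across fragments reaches X3.
X2 → X1, X4: restricted closure across fragments reaches X1, X4.
X3 → X2 lies within T1.
X1 → X3 lies within T2.
Every dependency is enforceable on the fragments, so the decomposition is dependency-preserving.

none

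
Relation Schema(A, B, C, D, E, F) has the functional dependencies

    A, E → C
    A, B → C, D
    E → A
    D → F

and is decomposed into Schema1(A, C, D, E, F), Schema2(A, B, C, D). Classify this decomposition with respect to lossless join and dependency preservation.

lossy but dependency-preserving

Lossless test: (A, C, D)⁺ = {A, C, D, F}, which is a superkey of neither fragment — lossy.
Dependency preservation: every FD's attributes lie within a single fragment, so each can be enforced locally — preserved.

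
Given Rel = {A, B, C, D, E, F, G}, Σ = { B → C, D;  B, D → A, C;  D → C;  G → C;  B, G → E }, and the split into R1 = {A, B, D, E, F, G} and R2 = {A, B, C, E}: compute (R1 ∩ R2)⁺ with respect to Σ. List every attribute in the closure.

R1 ∩ R2 = {A, B, E}.
B → C, D applies, adding C, D
Closure: {A, B, C, D, E}.

A, B, C, D, E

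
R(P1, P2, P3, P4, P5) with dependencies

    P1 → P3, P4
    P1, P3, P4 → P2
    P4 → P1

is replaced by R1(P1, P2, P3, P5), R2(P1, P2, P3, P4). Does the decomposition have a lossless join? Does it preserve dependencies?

Lossless test: (P1, P2, P3)⁺ = {P1, P2, P3, P4}, which contains all of one fragment — lossless.
Dependency preservation: every FD's attributes lie within a single fragment, so each can be enforced locally — preserved.

lossless and dependency-preserving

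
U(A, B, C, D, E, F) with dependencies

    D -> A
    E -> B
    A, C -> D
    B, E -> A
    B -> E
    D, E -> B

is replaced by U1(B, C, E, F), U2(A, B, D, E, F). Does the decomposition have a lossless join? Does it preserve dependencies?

lossy and not dependency-preserving

Lossless test: (B, E, F)⁺ = {A, B, E, F}, which is a superkey of neither fragment — lossy.
Dependency preservation: the restricted closure of {A, C} across the fragments never reaches {D}, so A, C → D cannot be enforced without a join — not preserved.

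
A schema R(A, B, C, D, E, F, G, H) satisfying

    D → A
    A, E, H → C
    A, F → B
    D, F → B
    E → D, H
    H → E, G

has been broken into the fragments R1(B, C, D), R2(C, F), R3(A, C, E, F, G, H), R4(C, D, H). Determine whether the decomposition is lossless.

No

Chase test. Columns are A, B, C, D, E, F, G, H; row i has aⱼ where attribute j ∈ Ri, else bᵢⱼ.
Initial tableau (one row per fragment):
  row 1: b11 a2 a3 a4 b15 b16 b17 b18
  row 2: b21 b22 a3 b24 b25 a6 b27 b28
  row 3: a1 b32 a3 b34 a5 a6 a7 a8
  row 4: b41 b42 a3 a4 b45 b46 b47 a8
Rows 1 and 4 agree on D; apply D→A and equate their A entries.
Rows 3 and 4 agree on H; apply H→E, G and equate their E, G entries.
Rows 3 and 4 agree on E; apply E→D, H and equate their D, H entries.
Rows 1 and 3 agree on D; apply D→A and equate their A entries.
No row becomes fully distinguished — the join is lossy.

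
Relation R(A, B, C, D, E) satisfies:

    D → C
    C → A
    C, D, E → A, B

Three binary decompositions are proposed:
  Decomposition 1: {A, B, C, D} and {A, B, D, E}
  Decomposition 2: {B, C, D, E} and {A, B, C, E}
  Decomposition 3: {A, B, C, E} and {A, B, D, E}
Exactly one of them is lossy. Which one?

Decomposition 1: common = {A, B, D}, closure = {A, B, C, D} → lossless.
Decomposition 2: common = {B, C, E}, closure = {A, B, C, E} → lossless.
Decomposition 3: common = {A, B, E}, closure = {A, B, E} → lossy.

Decomposition 3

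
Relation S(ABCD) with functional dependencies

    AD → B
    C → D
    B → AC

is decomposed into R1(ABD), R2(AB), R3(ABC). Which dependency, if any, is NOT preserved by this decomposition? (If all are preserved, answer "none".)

Check C → D: no single fragment contains all of {CD}, and the restricted closure of {C} across the fragments never reaches {D}.
AD → B is preserved.
B → AC is preserved.

C → D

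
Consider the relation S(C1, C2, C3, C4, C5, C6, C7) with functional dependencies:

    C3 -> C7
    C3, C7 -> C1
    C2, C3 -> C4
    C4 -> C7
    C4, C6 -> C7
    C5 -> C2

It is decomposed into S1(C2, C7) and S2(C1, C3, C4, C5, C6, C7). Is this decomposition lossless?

No

Common attributes: S1 ∩ S2 = {C7}.
No dependency enlarges {C7}, so (C7)⁺ = {C7}.
The closure contains neither all of S1 = {C2, C7} nor all of S2 = {C1, C3, C4, C5, C6, C7}, so the common attributes are not a superkey of either fragment. The join is lossy.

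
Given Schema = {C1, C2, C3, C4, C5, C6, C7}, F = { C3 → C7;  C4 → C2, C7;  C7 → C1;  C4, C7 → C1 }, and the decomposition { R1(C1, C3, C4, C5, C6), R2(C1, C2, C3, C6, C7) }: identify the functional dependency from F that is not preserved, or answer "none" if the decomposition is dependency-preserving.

Check C4 → C2, C7: no single fragment contains all of {C2, C4, C7}, and the restricted closure of {C4} across the fragments never reaches {C2, C7}.
C3 → C7 is preserved.
C7 → C1 is preserved.
C4, C7 → C1 is preserved.

C4 → C2, C7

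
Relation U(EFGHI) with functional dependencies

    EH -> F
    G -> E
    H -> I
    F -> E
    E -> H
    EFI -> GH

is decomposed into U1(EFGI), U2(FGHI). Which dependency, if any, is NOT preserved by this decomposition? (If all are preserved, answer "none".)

none

EH → F: restricted closure across fragments reaches F.
G → E lies within U1.
H → I lies within U2.
F → E lies within U1.
E → H: restricted closure across fragments reaches H.
EFI → GH: restricted closure across fragments reaches GH.
Every dependency is enforceable on the fragments, so the decomposition is dependency-preserving.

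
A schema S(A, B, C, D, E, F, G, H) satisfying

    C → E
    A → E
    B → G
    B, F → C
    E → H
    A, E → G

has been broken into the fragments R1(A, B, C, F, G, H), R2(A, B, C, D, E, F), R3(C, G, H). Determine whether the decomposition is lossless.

Yes

Chase test. Columns are A, B, C, D, E, F, G, H; row i has aⱼ where attribute j ∈ Ri, else bᵢⱼ.
Initial tableau (one row per fragment):
  row 1: a1 a2 a3 b14 b15 a6 a7 a8
  row 2: a1 a2 a3 a4 a5 a6 b27 b28
  row 3: b31 b32 a3 b34 b35 b36 a7 a8
Rows 1 and 2 agree on C; apply C→E and equate their E entries.
Rows 1 and 3 agree on C; apply C→E and equate their E entries.
Rows 1 and 2 agree on B; apply B→G and equate their G entries.
Rows 1 and 2 agree on E; apply E→H and equate their H entries.
Row 2 is now all distinguished symbols — the join is lossless.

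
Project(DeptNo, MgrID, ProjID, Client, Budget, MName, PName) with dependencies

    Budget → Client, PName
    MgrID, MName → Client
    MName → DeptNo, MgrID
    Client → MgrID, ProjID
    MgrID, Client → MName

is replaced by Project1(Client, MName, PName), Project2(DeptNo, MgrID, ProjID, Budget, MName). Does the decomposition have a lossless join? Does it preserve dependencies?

Lossless test: (MName)⁺ = {DeptNo, MgrID, ProjID, Client, MName}, which is a superkey of neither fragment — lossy.
Dependency preservation: the restricted closure of {Budget} across the fragments never reaches {Client, PName}, so Budget → Client, PName cannot be enforced without a join — not preserved.

lossy and not dependency-preserving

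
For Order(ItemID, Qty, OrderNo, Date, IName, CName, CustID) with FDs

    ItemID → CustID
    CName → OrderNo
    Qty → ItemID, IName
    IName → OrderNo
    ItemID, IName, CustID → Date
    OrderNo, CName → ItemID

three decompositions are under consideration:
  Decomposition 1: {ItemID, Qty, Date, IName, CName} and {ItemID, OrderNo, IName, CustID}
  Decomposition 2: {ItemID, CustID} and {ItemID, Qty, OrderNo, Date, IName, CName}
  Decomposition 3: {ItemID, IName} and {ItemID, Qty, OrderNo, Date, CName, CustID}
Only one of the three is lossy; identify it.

Decomposition 1: common = {ItemID, IName}, closure = {ItemID, OrderNo, Date, IName, CustID} → lossless.
Decomposition 2: common = {ItemID}, closure = {ItemID, CustID} → lossless.
Decomposition 3: common = {ItemID}, closure = {ItemID, CustID} → lossy.

Decomposition 3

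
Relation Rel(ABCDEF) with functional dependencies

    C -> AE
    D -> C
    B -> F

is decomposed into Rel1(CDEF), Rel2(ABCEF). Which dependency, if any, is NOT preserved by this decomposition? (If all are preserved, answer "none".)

C → AE lies within Rel2.
D → C lies within Rel1.
B → F lies within Rel2.
Every dependency is enforceable on the fragments, so the decomposition is dependency-preserving.

none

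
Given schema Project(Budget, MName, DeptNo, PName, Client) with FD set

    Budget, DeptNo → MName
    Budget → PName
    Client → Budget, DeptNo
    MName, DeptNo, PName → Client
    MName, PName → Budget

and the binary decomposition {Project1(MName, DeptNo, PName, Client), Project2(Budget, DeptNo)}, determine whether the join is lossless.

No

Common attributes: Project1 ∩ Project2 = {DeptNo}.
No dependency enlarges {DeptNo}, so (DeptNo)⁺ = {DeptNo}.
The closure contains neither all of Project1 = {MName, DeptNo, PName, Client} nor all of Project2 = {Budget, DeptNo}, so the common attributes are not a superkey of either fragment. The join is lossy.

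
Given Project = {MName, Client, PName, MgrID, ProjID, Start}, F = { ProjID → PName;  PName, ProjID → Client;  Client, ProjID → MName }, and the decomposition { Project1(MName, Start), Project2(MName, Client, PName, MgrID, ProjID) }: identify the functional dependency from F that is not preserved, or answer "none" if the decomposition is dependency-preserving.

none

ProjID → PName lies within Project2.
PName, ProjID → Client lies within Project2.
Client, ProjID → MName lies within Project2.
Every dependency is enforceable on the fragments, so the decomposition is dependency-preserving.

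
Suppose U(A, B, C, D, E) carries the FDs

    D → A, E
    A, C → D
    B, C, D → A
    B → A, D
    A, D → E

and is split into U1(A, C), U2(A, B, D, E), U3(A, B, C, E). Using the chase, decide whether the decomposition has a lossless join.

Yes

Chase test. Columns are A, B, C, D, E; row i has aⱼ where attribute j ∈ Ui, else bᵢⱼ.
Initial tableau (one row per fragment):
  row 1: a1 b12 a3 b14 b15
  row 2: a1 a2 b23 a4 a5
  row 3: a1 a2 a3 b34 a5
Rows 1 and 3 agree on A, C; apply A, C→D and equate their D entries.
Rows 2 and 3 agree on B; apply B→A, D and equate their A, D entries.
Rows 1 and 2 agree on A, D; apply A, D→E and equate their E entries.
Row 3 is now all distinguished symbols — the join is lossless.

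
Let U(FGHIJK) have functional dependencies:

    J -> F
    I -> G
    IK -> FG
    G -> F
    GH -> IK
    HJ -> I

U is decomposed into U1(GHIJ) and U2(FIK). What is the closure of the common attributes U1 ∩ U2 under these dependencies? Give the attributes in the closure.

FGI

U1 ∩ U2 = {I}.
I → G applies, adding G
G → F applies, adding F
Closure: {FGI}.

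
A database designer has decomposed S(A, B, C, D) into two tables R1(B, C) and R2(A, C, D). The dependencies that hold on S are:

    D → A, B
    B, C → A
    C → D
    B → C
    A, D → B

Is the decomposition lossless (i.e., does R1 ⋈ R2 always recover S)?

Common attributes: R1 ∩ R2 = {C}.
Closure of {C}: C → D applies, adding D; D → A, B applies, adding A, B. So (C)⁺ = {A, B, C, D}.
This closure contains every attribute of R1, so R1 ∩ R2 → R1. The join is lossless.

Yes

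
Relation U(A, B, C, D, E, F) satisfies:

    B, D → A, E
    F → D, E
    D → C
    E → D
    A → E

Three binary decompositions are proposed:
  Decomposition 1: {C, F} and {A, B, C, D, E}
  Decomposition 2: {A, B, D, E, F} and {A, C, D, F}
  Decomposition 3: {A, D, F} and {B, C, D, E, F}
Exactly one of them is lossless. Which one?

Decomposition 1: common = {C}, closure = {C} → lossy.
Decomposition 2: common = {A, D, F}, closure = {A, C, D, E, F} → lossless.
Decomposition 3: common = {D, F}, closure = {C, D, E, F} → lossy.

Decomposition 2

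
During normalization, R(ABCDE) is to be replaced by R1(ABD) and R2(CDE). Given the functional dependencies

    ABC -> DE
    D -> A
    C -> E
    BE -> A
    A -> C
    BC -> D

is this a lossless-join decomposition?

Yes

Common attributes: R1 ∩ R2 = {D}.
Closure of {D}: D → A applies, adding A; A → C applies, adding C; C → E applies, adding E. So (D)⁺ = {ACDE}.
This closure contains every attribute of R2, so R1 ∩ R2 → R2. The join is lossless.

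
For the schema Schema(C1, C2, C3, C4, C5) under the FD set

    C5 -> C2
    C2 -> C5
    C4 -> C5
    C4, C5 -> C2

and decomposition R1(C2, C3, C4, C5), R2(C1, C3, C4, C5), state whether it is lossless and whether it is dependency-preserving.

lossless and dependency-preserving

Lossless test: (C3, C4, C5)⁺ = {C2, C3, C4, C5}, which contains all of one fragment — lossless.
Dependency preservation: every FD's attributes lie within a single fragment, so each can be enforced locally — preserved.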